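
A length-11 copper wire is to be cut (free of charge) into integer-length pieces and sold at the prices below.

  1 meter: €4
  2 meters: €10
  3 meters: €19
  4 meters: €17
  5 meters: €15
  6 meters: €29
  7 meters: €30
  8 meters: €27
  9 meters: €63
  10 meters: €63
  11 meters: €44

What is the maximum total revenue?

73

Build best[k] bottom-up: best[k] = max over allowed piece i of (p[i] + best[k−i]).
best[1] = 4
best[2] = max(4+4, 10+0) = 10
best[3] = max(4+10, 10+4, 19+0) = 19
best[4] = max(4+19, 10+10, 19+4, 17+0) = 23
best[5] = max(4+23, 10+19, 19+10, 17+4, 15+0) = 29
best[6] = max(4+29, 10+23, 19+19, 17+10, 15+4, 29+0) = 38
best[7] = max(4+38, 10+29, 19+23, …, 29+4, 30+0) = 42
best[8] = max(4+42, 10+38, 19+29, …, 30+4, 27+0) = 48
best[9] = max(4+48, 10+42, 19+38, …, 27+4, 63+0) = 63
best[10] = max(4+63, 10+48, 19+42, …, 63+4, 63+0) = 67
best[11] = max(4+67, 10+63, 19+48, …, 63+4, 44+0) = 73
One optimal cutting: 9 + 2 → €63 + €10 = €73.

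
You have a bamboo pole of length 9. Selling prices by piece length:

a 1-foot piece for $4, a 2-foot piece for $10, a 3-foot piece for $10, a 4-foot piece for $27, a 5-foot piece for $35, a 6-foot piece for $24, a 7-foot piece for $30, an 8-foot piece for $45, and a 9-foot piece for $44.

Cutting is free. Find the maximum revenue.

62

Consider every possible first cut. best[k] is the best of p[i]+best[k−i] over all sellable i≤k.
best[1] = 4
best[2] = 10
best[3] = 14  (first piece 1, then best[2]=10)
best[4] = 27
best[5] = 35
best[6] = 39  (first piece 1, then best[5]=35)
best[7] = 45  (first piece 2, then best[5]=35)
best[8] = 54  (first piece 4, then best[4]=27)
best[9] = 62  (first piece 4, then best[5]=35)
One optimal cutting: 5 + 4 → $35 + $27 = $62.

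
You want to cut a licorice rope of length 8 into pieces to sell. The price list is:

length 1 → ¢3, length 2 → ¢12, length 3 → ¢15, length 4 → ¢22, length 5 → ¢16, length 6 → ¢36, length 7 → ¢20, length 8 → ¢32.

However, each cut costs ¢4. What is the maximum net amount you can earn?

44

Build net[k] bottom-up: net[k] = max over allowed piece i of (p[i] + net[k−i]) − 4 per cut.
net[1] = 3
net[2] = 12
net[3] = 15
net[4] = 22
net[5] = 23  (first piece 2, then net[3]=15)
net[6] = 36
net[7] = 35  (first piece 1, then net[6]=36)
net[8] = 44  (first piece 2, then net[6]=36)
One optimal plan: pieces 6 + 2 (1 cut) → ¢48 − ¢4 = ¢44.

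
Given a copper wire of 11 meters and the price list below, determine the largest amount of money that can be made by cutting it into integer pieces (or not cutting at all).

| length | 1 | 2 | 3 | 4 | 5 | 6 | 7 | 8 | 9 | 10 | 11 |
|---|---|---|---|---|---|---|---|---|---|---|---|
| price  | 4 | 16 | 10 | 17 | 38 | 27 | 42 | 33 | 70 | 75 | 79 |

86

Build r[k] bottom-up: r[k] = max over allowed piece i of (p[i] + r[k−i]).
r[1] = 4
r[2] = 16
r[3] = 20  (first piece 1, then r[2]=16)
r[4] = 32  (first piece 2, then r[2]=16)
r[5] = 38
r[6] = 48  (first piece 2, then r[4]=32)
r[7] = 54  (first piece 2, then r[5]=38)
r[8] = 64  (first piece 2, then r[6]=48)
r[9] = 70  (first piece 2, then r[7]=54)
r[10] = 80  (first piece 2, then r[8]=64)
r[11] = 86  (first piece 2, then r[9]=70)
One optimal cutting: 5 + 2 + 2 + 2 → €38 + €16 + €16 + €16 = €86.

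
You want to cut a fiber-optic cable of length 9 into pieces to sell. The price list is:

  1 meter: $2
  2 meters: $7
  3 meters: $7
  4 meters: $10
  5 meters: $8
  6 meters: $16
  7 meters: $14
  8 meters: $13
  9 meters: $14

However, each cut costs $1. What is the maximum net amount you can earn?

Consider every possible first cut. net[k] is the best of p[i]+net[k−i] over all sellable i≤k, charging 1 whenever i<k.
net[1] = 2
net[2] = max(2+2-1, 7+0) = 7
net[3] = max(2+7-1, 7+2-1, 7+0) = 8
net[4] = max(2+8-1, 7+7-1, 7+2-1, 10+0) = 13
net[5] = max(2+13-1, 7+8-1, 7+7-1, 10+2-1, 8+0) = 14
net[6] = max(2+14-1, 7+13-1, 7+8-1, 10+7-1, 8+2-1, 16+0) = 19
net[7] = max(2+19-1, 7+14-1, 7+13-1, …, 16+2-1, 14+0) = 20
net[8] = max(2+20-1, 7+19-1, 7+14-1, …, 14+2-1, 13+0) = 25
net[9] = max(2+25-1, 7+20-1, 7+19-1, …, 13+2-1, 14+0) = 26
One optimal plan: pieces 2 + 2 + 2 + 2 + 1 (4 cuts) → $30 − $4 = $26.

26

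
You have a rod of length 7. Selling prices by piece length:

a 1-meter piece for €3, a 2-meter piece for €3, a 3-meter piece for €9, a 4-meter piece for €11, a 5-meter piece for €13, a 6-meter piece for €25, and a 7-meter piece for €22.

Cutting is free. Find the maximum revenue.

28

Let v[k] be the best obtainable value from length k. For each k, try every first piece i and keep the best of price[i] + v[k−i].
v[1] = 3
v[2] = max(3+3, 3+0) = 6
v[3] = max(3+6, 3+3, 9+0) = 9
v[4] = max(3+9, 3+6, 9+3, 11+0) = 12
v[5] = max(3+12, 3+9, 9+6, 11+3, 13+0) = 15
v[6] = max(3+15, 3+12, 9+9, 11+6, 13+3, 25+0) = 25
v[7] = max(3+25, 3+15, 9+12, …, 25+3, 22+0) = 28
One optimal cutting: 6 + 1 → €25 + €3 = €28.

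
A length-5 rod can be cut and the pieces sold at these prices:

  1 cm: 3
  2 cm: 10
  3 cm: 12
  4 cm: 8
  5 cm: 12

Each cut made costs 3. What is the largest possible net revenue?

19

Consider every possible first cut. r[k] is the best of p[i]+r[k−i] over all sellable i≤k, charging 3 whenever i<k.
r[1] = 3
r[2] = max(3+3-3, 10+0) = 10
r[3] = max(3+10-3, 10+3-3, 12+0) = 12
r[4] = max(3+12-3, 10+10-3, 12+3-3, 8+0) = 17
r[5] = max(3+17-3, 10+12-3, 12+10-3, 8+3-3, 12+0) = 19
One optimal plan: pieces 3 + 2 (1 cut) → 22 − 3 = 19.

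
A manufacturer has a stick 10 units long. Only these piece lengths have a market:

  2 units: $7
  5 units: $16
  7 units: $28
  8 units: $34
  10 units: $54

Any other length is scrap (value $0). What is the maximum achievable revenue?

54

Consider every possible first cut. f[k] is the best of p[i]+f[k−i] over all sellable i≤k.
f[1] = 0
f[2] = 7
f[3] = 7
f[4] = 14  (first piece 2, then f[2]=7)
f[5] = 16
f[6] = 21  (first piece 2, then f[4]=14)
f[7] = 28
f[8] = 34
f[9] = 35  (first piece 2, then f[7]=28)
f[10] = 54
One optimal cutting: 10 → $54.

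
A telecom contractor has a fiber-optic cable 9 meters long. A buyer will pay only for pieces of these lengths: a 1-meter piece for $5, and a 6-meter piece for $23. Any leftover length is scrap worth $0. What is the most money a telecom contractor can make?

45

Build best[k] bottom-up: best[k] = max over allowed piece i of (p[i] + best[k−i]).
best[1] = 5
best[2] = 10  (first piece 1, then best[1]=5)
best[3] = 15  (first piece 1, then best[2]=10)
best[4] = 20  (first piece 1, then best[3]=15)
best[5] = 25  (first piece 1, then best[4]=20)
best[6] = max(5+25, 23+0) = 30
best[7] = max(5+30, 23+5) = 35
best[8] = max(5+35, 23+10) = 40
best[9] = max(5+40, 23+15) = 45
One optimal cutting: 1 + 1 + 1 + 1 + 1 + 1 + 1 + 1 + 1 → $45.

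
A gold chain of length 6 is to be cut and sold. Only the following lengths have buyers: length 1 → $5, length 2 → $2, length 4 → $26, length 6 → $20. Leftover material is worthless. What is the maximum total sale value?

36

Build best[k] bottom-up: best[k] = max over allowed piece i of (p[i] + best[k−i]).
best[1] = 5
best[2] = max(5+5, 2+0) = 10
best[3] = max(5+10, 2+5) = 15
best[4] = max(5+15, 2+10, 26+0) = 26
best[5] = max(5+26, 2+15, 26+5) = 31
best[6] = max(5+31, 2+26, 26+10, 20+0) = 36
One optimal cutting: 4 + 1 + 1 → $36.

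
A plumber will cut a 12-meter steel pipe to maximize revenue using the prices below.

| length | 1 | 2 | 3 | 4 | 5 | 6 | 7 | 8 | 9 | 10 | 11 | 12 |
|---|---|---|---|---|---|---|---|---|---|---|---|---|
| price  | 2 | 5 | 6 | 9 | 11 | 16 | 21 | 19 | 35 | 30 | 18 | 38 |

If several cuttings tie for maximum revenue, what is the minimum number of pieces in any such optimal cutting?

3

Build r[k] bottom-up: r[k] = max over allowed piece i of (p[i] + r[k−i]).
r[1] = 2
r[2] = max(2+2, 5+0) = 5
r[3] = max(2+5, 5+2, 6+0) = 7
r[4] = max(2+7, 5+5, 6+2, 9+0) = 10
r[5] = max(2+10, 5+7, 6+5, 9+2, 11+0) = 12
r[6] = max(2+12, 5+10, 6+7, 9+5, 11+2, 16+0) = 16
r[7] = max(2+16, 5+12, 6+10, …, 16+2, 21+0) = 21
r[8] = max(2+21, 5+16, 6+12, …, 21+2, 19+0) = 23
r[9] = max(2+23, 5+21, 6+16, …, 19+2, 35+0) = 35
r[10] = max(2+35, 5+23, 6+21, …, 35+2, 30+0) = 37
r[11] = max(2+37, 5+35, 6+23, …, 30+2, 18+0) = 40
r[12] = max(2+40, 5+37, 6+35, …, 18+2, 38+0) = 42
Maximum revenue is $42.
Now minimize piece count subject to staying optimal: for each k, pieces[k] = 1 + min over i with p[i]+r[k−i]=r[k] of pieces[k−i].
pieces[9] = 1
pieces[10] = 2
pieces[11] = 2
pieces[12] = 3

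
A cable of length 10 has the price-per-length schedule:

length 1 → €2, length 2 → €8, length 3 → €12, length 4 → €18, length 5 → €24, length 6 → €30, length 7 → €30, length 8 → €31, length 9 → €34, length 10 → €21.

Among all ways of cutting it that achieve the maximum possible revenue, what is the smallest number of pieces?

2

Consider every possible first cut. r[k] is the best of p[i]+r[k−i] over all sellable i≤k.
r[1] = 2
r[2] = max(2+2, 8+0) = 8
r[3] = max(2+8, 8+2, 12+0) = 12
r[4] = max(2+12, 8+8, 12+2, 18+0) = 18
r[5] = max(2+18, 8+12, 12+8, 18+2, 24+0) = 24
r[6] = max(2+24, 8+18, 12+12, 18+8, 24+2, 30+0) = 30
r[7] = max(2+30, 8+24, 12+18, …, 30+2, 30+0) = 32
r[8] = max(2+32, 8+30, 12+24, …, 30+2, 31+0) = 38
r[9] = max(2+38, 8+32, 12+30, …, 31+2, 34+0) = 42
r[10] = max(2+42, 8+38, 12+32, …, 34+2, 21+0) = 48
Maximum revenue is €48.
Now minimize piece count subject to staying optimal: for each k, pieces[k] = 1 + min over i with p[i]+r[k−i]=r[k] of pieces[k−i].
pieces[7] = 2
pieces[8] = 2
pieces[9] = 2
pieces[10] = 2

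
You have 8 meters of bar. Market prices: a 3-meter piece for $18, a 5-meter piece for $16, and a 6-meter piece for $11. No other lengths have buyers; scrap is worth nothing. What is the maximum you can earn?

Let best[k] be the best obtainable value from length k. For each k, try every first piece i and keep the best of price[i] + best[k−i].
best[1] = 0
best[2] = 0
best[3] = 18
best[4] = 18
best[5] = 18
best[6] = 36  (first piece 3, then best[3]=18)
best[7] = 36
best[8] = 36
One optimal cutting: pieces 3 + 3 with 2 meters of scrap → $36.

36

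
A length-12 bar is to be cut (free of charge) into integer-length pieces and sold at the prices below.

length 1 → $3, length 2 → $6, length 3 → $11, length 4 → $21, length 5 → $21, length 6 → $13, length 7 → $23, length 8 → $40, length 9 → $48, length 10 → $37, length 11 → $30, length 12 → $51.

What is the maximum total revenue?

63

Consider every possible first cut. r[k] is the best of p[i]+r[k−i] over all sellable i≤k.
r[1] = 3
r[2] = max(3+3, 6+0) = 6
r[3] = max(3+6, 6+3, 11+0) = 11
r[4] = max(3+11, 6+6, 11+3, 21+0) = 21
r[5] = max(3+21, 6+11, 11+6, 21+3, 21+0) = 24
r[6] = max(3+24, 6+21, 11+11, 21+6, 21+3, 13+0) = 27
r[7] = max(3+27, 6+24, 11+21, …, 13+3, 23+0) = 32
r[8] = max(3+32, 6+27, 11+24, …, 23+3, 40+0) = 42
r[9] = max(3+42, 6+32, 11+27, …, 40+3, 48+0) = 48
r[10] = max(3+48, 6+42, 11+32, …, 48+3, 37+0) = 51
r[11] = max(3+51, 6+48, 11+42, …, 37+3, 30+0) = 54
r[12] = max(3+54, 6+51, 11+48, …, 30+3, 51+0) = 63
One optimal cutting: 4 + 4 + 4 → $21 + $21 + $21 = $63.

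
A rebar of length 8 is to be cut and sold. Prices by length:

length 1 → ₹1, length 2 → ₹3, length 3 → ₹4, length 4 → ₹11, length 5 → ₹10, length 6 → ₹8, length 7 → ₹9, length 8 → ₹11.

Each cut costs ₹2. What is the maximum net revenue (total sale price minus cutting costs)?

Let r[k] be the best obtainable value from length k. For each k, try every first piece i and keep the best of price[i] + r[k−i] minus the 2 cut fee when i<k.
r[1] = 1
r[2] = max(1+1-2, 3+0) = 3
r[3] = max(1+3-2, 3+1-2, 4+0) = 4
r[4] = max(1+4-2, 3+3-2, 4+1-2, 11+0) = 11
r[5] = max(1+11-2, 3+4-2, 4+3-2, 11+1-2, 10+0) = 10
r[6] = max(1+10-2, 3+11-2, 4+4-2, 11+3-2, 10+1-2, 8+0) = 12
r[7] = max(1+12-2, 3+10-2, 4+11-2, …, 8+1-2, 9+0) = 13
r[8] = max(1+13-2, 3+12-2, 4+10-2, …, 9+1-2, 11+0) = 20
One optimal plan: pieces 4 + 4 (1 cut) → ₹22 − ₹2 = ₹20.

20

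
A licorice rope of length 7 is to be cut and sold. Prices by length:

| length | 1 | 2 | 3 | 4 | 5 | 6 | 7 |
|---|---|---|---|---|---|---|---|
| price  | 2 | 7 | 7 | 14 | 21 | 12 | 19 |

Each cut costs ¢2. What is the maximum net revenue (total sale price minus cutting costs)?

26

Let r[k] be the best obtainable value from length k. For each k, try every first piece i and keep the best of price[i] + r[k−i] minus the 2 cut fee when i<k.
r[1] = 2
r[2] = max(2+2-2, 7+0) = 7
r[3] = max(2+7-2, 7+2-2, 7+0) = 7
r[4] = max(2+7-2, 7+7-2, 7+2-2, 14+0) = 14
r[5] = max(2+14-2, 7+7-2, 7+7-2, 14+2-2, 21+0) = 21
r[6] = max(2+21-2, 7+14-2, 7+7-2, 14+7-2, 21+2-2, 12+0) = 21
r[7] = max(2+21-2, 7+21-2, 7+14-2, …, 12+2-2, 19+0) = 26
One optimal plan: pieces 5 + 2 (1 cut) → ¢28 − ¢2 = ¢26.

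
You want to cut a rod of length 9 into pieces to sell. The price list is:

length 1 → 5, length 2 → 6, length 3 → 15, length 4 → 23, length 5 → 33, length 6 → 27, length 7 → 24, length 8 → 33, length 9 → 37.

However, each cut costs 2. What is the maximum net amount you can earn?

54

Let r[k] be the best obtainable value from length k. For each k, try every first piece i and keep the best of price[i] + r[k−i] minus the 2 cut fee when i<k.
r[1] = 5
r[2] = 8  (first piece 1, then r[1]=5)
r[3] = 15
r[4] = 23
r[5] = 33
r[6] = 36  (first piece 1, then r[5]=33)
r[7] = 39  (first piece 1, then r[6]=36)
r[8] = 46  (first piece 3, then r[5]=33)
r[9] = 54  (first piece 4, then r[5]=33)
One optimal plan: pieces 5 + 4 (1 cut) → 56 − 2 = 54.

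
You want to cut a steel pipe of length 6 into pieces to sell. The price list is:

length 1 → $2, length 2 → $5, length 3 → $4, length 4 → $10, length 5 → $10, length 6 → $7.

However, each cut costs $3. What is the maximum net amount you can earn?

Let v[k] be the best obtainable value from length k. For each k, try every first piece i and keep the best of price[i] + v[k−i] minus the 3 cut fee when i<k.
v[1] = 2
v[2] = max(2+2-3, 5+0) = 5
v[3] = max(2+5-3, 5+2-3, 4+0) = 4
v[4] = max(2+4-3, 5+5-3, 4+2-3, 10+0) = 10
v[5] = max(2+10-3, 5+4-3, 4+5-3, 10+2-3, 10+0) = 10
v[6] = max(2+10-3, 5+10-3, 4+4-3, 10+5-3, 10+2-3, 7+0) = 12
One optimal plan: pieces 4 + 2 (1 cut) → $15 − $3 = $12.

12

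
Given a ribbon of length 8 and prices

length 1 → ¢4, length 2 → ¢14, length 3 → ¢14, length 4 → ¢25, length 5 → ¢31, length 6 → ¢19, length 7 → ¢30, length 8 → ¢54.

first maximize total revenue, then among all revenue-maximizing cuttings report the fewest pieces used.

Let r[k] be the best obtainable value from length k. For each k, try every first piece i and keep the best of price[i] + r[k−i].
r[1] = 4
r[2] = max(4+4, 14+0) = 14
r[3] = max(4+14, 14+4, 14+0) = 18
r[4] = max(4+18, 14+14, 14+4, 25+0) = 28
r[5] = max(4+28, 14+18, 14+14, 25+4, 31+0) = 32
r[6] = max(4+32, 14+28, 14+18, 25+14, 31+4, 19+0) = 42
r[7] = max(4+42, 14+32, 14+28, …, 19+4, 30+0) = 46
r[8] = max(4+46, 14+42, 14+32, …, 30+4, 54+0) = 56
Maximum revenue is ¢56.
Now minimize piece count subject to staying optimal: for each k, pieces[k] = 1 + min over i with p[i]+r[k−i]=r[k] of pieces[k−i].
pieces[5] = 3
pieces[6] = 3
pieces[7] = 4
pieces[8] = 4

4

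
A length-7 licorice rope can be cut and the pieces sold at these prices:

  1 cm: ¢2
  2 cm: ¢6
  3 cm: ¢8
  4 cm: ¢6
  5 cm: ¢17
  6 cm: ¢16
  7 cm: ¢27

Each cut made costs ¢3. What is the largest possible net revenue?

27

Let net[k] be the best obtainable value from length k. For each k, try every first piece i and keep the best of price[i] + net[k−i] minus the 3 cut fee when i<k.
net[1] = 2
net[2] = max(2+2-3, 6+0) = 6
net[3] = max(2+6-3, 6+2-3, 8+0) = 8
net[4] = max(2+8-3, 6+6-3, 8+2-3, 6+0) = 9
net[5] = max(2+9-3, 6+8-3, 8+6-3, 6+2-3, 17+0) = 17
net[6] = max(2+17-3, 6+9-3, 8+8-3, 6+6-3, 17+2-3, 16+0) = 16
net[7] = max(2+16-3, 6+17-3, 8+9-3, …, 16+2-3, 27+0) = 27
Best is to make no cuts and sell whole for ¢27.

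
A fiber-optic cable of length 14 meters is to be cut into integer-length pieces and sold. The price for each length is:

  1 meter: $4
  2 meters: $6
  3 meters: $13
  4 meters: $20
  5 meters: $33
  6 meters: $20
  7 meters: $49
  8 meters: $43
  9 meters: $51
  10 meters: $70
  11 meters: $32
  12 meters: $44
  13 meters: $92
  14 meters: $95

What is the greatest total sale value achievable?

98

Consider every possible first cut. v[k] is the best of p[i]+v[k−i] over all sellable i≤k.
v[1] = 4
v[2] = max(4+4, 6+0) = 8
v[3] = max(4+8, 6+4, 13+0) = 13
v[4] = max(4+13, 6+8, 13+4, 20+0) = 20
v[5] = max(4+20, 6+13, 13+8, 20+4, 33+0) = 33
v[6] = max(4+33, 6+20, 13+13, 20+8, 33+4, 20+0) = 37
v[7] = max(4+37, 6+33, 13+20, …, 20+4, 49+0) = 49
v[8] = max(4+49, 6+37, 13+33, …, 49+4, 43+0) = 53
v[9] = max(4+53, 6+49, 13+37, …, 43+4, 51+0) = 57
v[10] = max(4+57, 6+53, 13+49, …, 51+4, 70+0) = 70
v[11] = max(4+70, 6+57, 13+53, …, 70+4, 32+0) = 74
v[12] = max(4+74, 6+70, 13+57, …, 32+4, 44+0) = 82
v[13] = max(4+82, 6+74, 13+70, …, 44+4, 92+0) = 92
v[14] = max(4+92, 6+82, 13+74, …, 92+4, 95+0) = 98
One optimal cutting: 7 + 7 → $49 + $49 = $98.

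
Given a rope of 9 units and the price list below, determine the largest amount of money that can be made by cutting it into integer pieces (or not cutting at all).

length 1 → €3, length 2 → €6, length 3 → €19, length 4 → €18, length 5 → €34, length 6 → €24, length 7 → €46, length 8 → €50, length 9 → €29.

57

Consider every possible first cut. best[k] is the best of p[i]+best[k−i] over all sellable i≤k.
best[1] = 3
best[2] = 6  (first piece 1, then best[1]=3)
best[3] = 19
best[4] = 22  (first piece 1, then best[3]=19)
best[5] = 34
best[6] = 38  (first piece 3, then best[3]=19)
best[7] = 46
best[8] = 53  (first piece 3, then best[5]=34)
best[9] = 57  (first piece 3, then best[6]=38)
One optimal cutting: 3 + 3 + 3 → €19 + €19 + €19 = €57.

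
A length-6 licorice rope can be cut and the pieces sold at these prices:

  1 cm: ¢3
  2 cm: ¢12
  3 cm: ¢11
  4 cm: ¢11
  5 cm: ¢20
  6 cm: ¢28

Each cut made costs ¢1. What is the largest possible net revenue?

34

Let r[k] be the best obtainable value from length k. For each k, try every first piece i and keep the best of price[i] + r[k−i] minus the 1 cut fee when i<k.
r[1] = 3
r[2] = 12
r[3] = 14  (first piece 1, then r[2]=12)
r[4] = 23  (first piece 2, then r[2]=12)
r[5] = 25  (first piece 1, then r[4]=23)
r[6] = 34  (first piece 2, then r[4]=23)
One optimal plan: pieces 2 + 2 + 2 (2 cuts) → ¢36 − ¢2 = ¢34.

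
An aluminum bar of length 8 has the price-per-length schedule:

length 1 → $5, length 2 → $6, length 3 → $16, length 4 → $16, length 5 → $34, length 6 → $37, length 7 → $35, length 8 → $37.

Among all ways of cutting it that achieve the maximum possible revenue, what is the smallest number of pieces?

Let r[k] be the best obtainable value from length k. For each k, try every first piece i and keep the best of price[i] + r[k−i].
r[1] = 5
r[2] = max(5+5, 6+0) = 10
r[3] = max(5+10, 6+5, 16+0) = 16
r[4] = max(5+16, 6+10, 16+5, 16+0) = 21
r[5] = max(5+21, 6+16, 16+10, 16+5, 34+0) = 34
r[6] = max(5+34, 6+21, 16+16, 16+10, 34+5, 37+0) = 39
r[7] = max(5+39, 6+34, 16+21, …, 37+5, 35+0) = 44
r[8] = max(5+44, 6+39, 16+34, …, 35+5, 37+0) = 50
Maximum revenue is $50.
Now minimize piece count subject to staying optimal: for each k, pieces[k] = 1 + min over i with p[i]+r[k−i]=r[k] of pieces[k−i].
pieces[5] = 1
pieces[6] = 2
pieces[7] = 3
pieces[8] = 2

2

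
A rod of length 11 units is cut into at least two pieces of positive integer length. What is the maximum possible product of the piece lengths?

Define g[k] = max over 1≤i<k of i · max(k−i, g[k−i]); the inner max lets the remainder stay uncut if that's better.
Small cases: g[2]=1, g[3]=2, g[4]=4, g[5]=6.
g[6] = max(1·6, 2·4, 3·3, 4·2, 5·1) = 9
g[7] = max(1·9, 2·6, 3·4, 4·3, 5·2, 6·1) = 12
g[8] = max(1·12, 2·9, 3·6, …, 6·2, 7·1) = 18
g[9] = max(1·18, 2·12, 3·9, …, 7·2, 8·1) = 27
g[10] = max(1·27, 2·18, 3·12, …, 8·2, 9·1) = 36
g[11] = max(1·36, 2·27, 3·18, …, 9·2, 10·1) = 54
One optimal split: 3 + 3 + 3 + 2; product 3·3·3·2 = 54.

54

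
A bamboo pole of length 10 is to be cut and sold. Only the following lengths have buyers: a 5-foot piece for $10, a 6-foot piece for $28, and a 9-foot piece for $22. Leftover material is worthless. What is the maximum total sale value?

28

Let r[k] be the best obtainable value from length k. For each k, try every first piece i and keep the best of price[i] + r[k−i].
r[1] = 0
r[2] = 0
r[3] = 0
r[4] = 0
r[5] = 10
r[6] = 28
r[7] = 28
r[8] = 28
r[9] = 28
r[10] = 28
One optimal cutting: pieces 6 with 4 feet of scrap → $28.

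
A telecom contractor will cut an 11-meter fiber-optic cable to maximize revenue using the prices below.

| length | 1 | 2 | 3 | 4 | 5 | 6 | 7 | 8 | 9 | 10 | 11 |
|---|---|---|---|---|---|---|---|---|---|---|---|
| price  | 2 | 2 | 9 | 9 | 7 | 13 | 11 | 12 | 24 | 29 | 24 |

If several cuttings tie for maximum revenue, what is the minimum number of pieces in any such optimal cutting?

2

Consider every possible first cut. r[k] is the best of p[i]+r[k−i] over all sellable i≤k.
r[1] = 2
r[2] = max(2+2, 2+0) = 4
r[3] = max(2+4, 2+2, 9+0) = 9
r[4] = max(2+9, 2+4, 9+2, 9+0) = 11
r[5] = max(2+11, 2+9, 9+4, 9+2, 7+0) = 13
r[6] = max(2+13, 2+11, 9+9, 9+4, 7+2, 13+0) = 18
r[7] = max(2+18, 2+13, 9+11, …, 13+2, 11+0) = 20
r[8] = max(2+20, 2+18, 9+13, …, 11+2, 12+0) = 22
r[9] = max(2+22, 2+20, 9+18, …, 12+2, 24+0) = 27
r[10] = max(2+27, 2+22, 9+20, …, 24+2, 29+0) = 29
r[11] = max(2+29, 2+27, 9+22, …, 29+2, 24+0) = 31
Maximum revenue is $31.
Now minimize piece count subject to staying optimal: for each k, pieces[k] = 1 + min over i with p[i]+r[k−i]=r[k] of pieces[k−i].
pieces[8] = 4
pieces[9] = 3
pieces[10] = 1
pieces[11] = 2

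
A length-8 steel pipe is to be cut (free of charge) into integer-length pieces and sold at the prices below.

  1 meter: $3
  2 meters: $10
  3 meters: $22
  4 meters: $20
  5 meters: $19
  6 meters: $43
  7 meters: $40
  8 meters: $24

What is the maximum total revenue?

54

Let R[k] be the best obtainable value from length k. For each k, try every first piece i and keep the best of price[i] + R[k−i].
R[1] = 3
R[2] = 10
R[3] = 22
R[4] = 25  (first piece 1, then R[3]=22)
R[5] = 32  (first piece 2, then R[3]=22)
R[6] = 44  (first piece 3, then R[3]=22)
R[7] = 47  (first piece 1, then R[6]=44)
R[8] = 54  (first piece 2, then R[6]=44)
One optimal cutting: 3 + 3 + 2 → $22 + $22 + $10 = $54.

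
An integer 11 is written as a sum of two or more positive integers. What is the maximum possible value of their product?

54

Fill prod[k] for k=2..11: at each k try every first piece i and multiply by the better of (k−i) uncut or prod[k−i].
prod[2] = 1*max(1,0) = 1*1 = 1
prod[3] = max(1*2, 2*1) = 2
prod[4] = max(1*3, 2*2, 3*1) = 4
prod[5] = max(1*4, 2*3, 3*2, 4*1) = 6
prod[6] = max(1*6, 2*4, 3*3, 4*2, 5*1) = 9
prod[7] = max(1*9, 2*6, 3*4, 4*3, 5*2, 6*1) = 12
prod[8] = max(1*12, 2*9, 3*6, …, 6*2, 7*1) = 18
prod[9] = max(1*18, 2*12, 3*9, …, 7*2, 8*1) = 27
prod[10] = max(1*27, 2*18, 3*12, …, 8*2, 9*1) = 36
prod[11] = max(1*36, 2*27, 3*18, …, 9*2, 10*1) = 54
One optimal split: 3 + 3 + 3 + 2; product 3*3*3*2 = 54.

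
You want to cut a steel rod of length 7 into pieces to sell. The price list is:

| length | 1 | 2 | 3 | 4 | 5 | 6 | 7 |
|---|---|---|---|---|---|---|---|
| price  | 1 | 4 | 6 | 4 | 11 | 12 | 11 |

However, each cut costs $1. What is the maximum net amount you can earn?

Let v[k] be the best obtainable value from length k. For each k, try every first piece i and keep the best of price[i] + v[k−i] minus the 1 cut fee when i<k.
v[1] = 1
v[2] = max(1+1-1, 4+0) = 4
v[3] = max(1+4-1, 4+1-1, 6+0) = 6
v[4] = max(1+6-1, 4+4-1, 6+1-1, 4+0) = 7
v[5] = max(1+7-1, 4+6-1, 6+4-1, 4+1-1, 11+0) = 11
v[6] = max(1+11-1, 4+7-1, 6+6-1, 4+4-1, 11+1-1, 12+0) = 12
v[7] = max(1+12-1, 4+11-1, 6+7-1, …, 12+1-1, 11+0) = 14
One optimal plan: pieces 5 + 2 (1 cut) → $15 − $1 = $14.

14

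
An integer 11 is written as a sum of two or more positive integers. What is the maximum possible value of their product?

54

Let P[k] be the best product for length k (with at least one cut). For each first piece i, the rest contributes max(k−i, P[k−i]).
P[2] = 1×max(1,0) = 1×1 = 1
P[3] = max(1×2, 2×1) = 2
P[4] = max(1×3, 2×2, 3×1) = 4
P[5] = max(1×4, 2×3, 3×2, 4×1) = 6
P[6] = max(1×6, 2×4, 3×3, 4×2, 5×1) = 9
P[7] = max(1×9, 2×6, 3×4, 4×3, 5×2, 6×1) = 12
P[8] = max(1×12, 2×9, 3×6, …, 6×2, 7×1) = 18
P[9] = max(1×18, 2×12, 3×9, …, 7×2, 8×1) = 27
P[10] = max(1×27, 2×18, 3×12, …, 8×2, 9×1) = 36
P[11] = max(1×36, 2×27, 3×18, …, 9×2, 10×1) = 54
One optimal split: 3 + 3 + 3 + 2; product 3×3×3×2 = 54.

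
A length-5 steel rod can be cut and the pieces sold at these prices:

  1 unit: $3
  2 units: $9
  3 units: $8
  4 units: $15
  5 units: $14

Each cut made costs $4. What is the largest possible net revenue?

Build r[k] bottom-up: r[k] = max over allowed piece i of (p[i] + r[k−i]) − 4 per cut.
r[1] = 3
r[2] = max(3+3-4, 9+0) = 9
r[3] = max(3+9-4, 9+3-4, 8+0) = 8
r[4] = max(3+8-4, 9+9-4, 8+3-4, 15+0) = 15
r[5] = max(3+15-4, 9+8-4, 8+9-4, 15+3-4, 14+0) = 14
One optimal plan: pieces 4 + 1 (1 cut) → $18 − $4 = $14.

14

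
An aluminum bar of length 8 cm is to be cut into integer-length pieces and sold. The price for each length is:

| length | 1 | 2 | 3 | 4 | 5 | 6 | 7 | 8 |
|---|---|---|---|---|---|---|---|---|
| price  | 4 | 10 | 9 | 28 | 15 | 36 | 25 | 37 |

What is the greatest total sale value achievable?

56

Build R[k] bottom-up: R[k] = max over allowed piece i of (p[i] + R[k−i]).
R[1] = 4
R[2] = 10
R[3] = 14  (first piece 1, then R[2]=10)
R[4] = 28
R[5] = 32  (first piece 1, then R[4]=28)
R[6] = 38  (first piece 2, then R[4]=28)
R[7] = 42  (first piece 1, then R[6]=38)
R[8] = 56  (first piece 4, then R[4]=28)
One optimal cutting: 4 + 4 → $28 + $28 = $56.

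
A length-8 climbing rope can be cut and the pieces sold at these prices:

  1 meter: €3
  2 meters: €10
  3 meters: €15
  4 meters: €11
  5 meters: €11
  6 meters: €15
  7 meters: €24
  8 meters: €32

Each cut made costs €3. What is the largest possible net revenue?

34

Let net[k] be the best obtainable value from length k. For each k, try every first piece i and keep the best of price[i] + net[k−i] minus the 3 cut fee when i<k.
net[1] = 3
net[2] = 10
net[3] = 15
net[4] = 17  (first piece 2, then net[2]=10)
net[5] = 22  (first piece 2, then net[3]=15)
net[6] = 27  (first piece 3, then net[3]=15)
net[7] = 29  (first piece 2, then net[5]=22)
net[8] = 34  (first piece 2, then net[6]=27)
One optimal plan: pieces 3 + 3 + 2 (2 cuts) → €40 − €6 = €34.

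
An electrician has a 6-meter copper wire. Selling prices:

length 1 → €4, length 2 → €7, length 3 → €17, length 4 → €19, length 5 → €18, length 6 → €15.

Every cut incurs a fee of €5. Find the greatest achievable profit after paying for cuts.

29

Consider every possible first cut. r[k] is the best of p[i]+r[k−i] over all sellable i≤k, charging 5 whenever i<k.
r[1] = 4
r[2] = max(4+4-5, 7+0) = 7
r[3] = max(4+7-5, 7+4-5, 17+0) = 17
r[4] = max(4+17-5, 7+7-5, 17+4-5, 19+0) = 19
r[5] = max(4+19-5, 7+17-5, 17+7-5, 19+4-5, 18+0) = 19
r[6] = max(4+19-5, 7+19-5, 17+17-5, 19+7-5, 18+4-5, 15+0) = 29
One optimal plan: pieces 3 + 3 (1 cut) → €34 − €5 = €29.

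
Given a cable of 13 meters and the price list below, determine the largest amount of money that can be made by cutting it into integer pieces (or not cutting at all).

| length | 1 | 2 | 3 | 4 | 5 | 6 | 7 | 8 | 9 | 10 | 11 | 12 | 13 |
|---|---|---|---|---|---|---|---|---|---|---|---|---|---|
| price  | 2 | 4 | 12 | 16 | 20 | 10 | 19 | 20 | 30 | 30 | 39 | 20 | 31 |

52

Build best[k] bottom-up: best[k] = max over allowed piece i of (p[i] + best[k−i]).
best[1] = 2
best[2] = 4  (first piece 1, then best[1]=2)
best[3] = 12
best[4] = 16
best[5] = 20
best[6] = 24  (first piece 3, then best[3]=12)
best[7] = 28  (first piece 3, then best[4]=16)
best[8] = 32  (first piece 3, then best[5]=20)
best[9] = 36  (first piece 3, then best[6]=24)
best[10] = 40  (first piece 3, then best[7]=28)
best[11] = 44  (first piece 3, then best[8]=32)
best[12] = 48  (first piece 3, then best[9]=36)
best[13] = 52  (first piece 3, then best[10]=40)
One optimal cutting: 4 + 3 + 3 + 3 → 16 + 12 + 12 + 12 = 52.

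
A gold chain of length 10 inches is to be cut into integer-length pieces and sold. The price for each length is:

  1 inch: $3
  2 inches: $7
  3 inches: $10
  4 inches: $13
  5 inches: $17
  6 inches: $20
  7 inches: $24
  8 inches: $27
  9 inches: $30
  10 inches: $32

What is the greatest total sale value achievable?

Let R[k] be the best obtainable value from length k. For each k, try every first piece i and keep the best of price[i] + R[k−i].
R[1] = 3
R[2] = 7
R[3] = 10  (first piece 1, then R[2]=7)
R[4] = 14  (first piece 2, then R[2]=7)
R[5] = 17  (first piece 1, then R[4]=14)
R[6] = 21  (first piece 2, then R[4]=14)
R[7] = 24  (first piece 1, then R[6]=21)
R[8] = 28  (first piece 2, then R[6]=21)
R[9] = 31  (first piece 1, then R[8]=28)
R[10] = 35  (first piece 2, then R[8]=28)
One optimal cutting: 2 + 2 + 2 + 2 + 2 → $7 + $7 + $7 + $7 + $7 = $35.

35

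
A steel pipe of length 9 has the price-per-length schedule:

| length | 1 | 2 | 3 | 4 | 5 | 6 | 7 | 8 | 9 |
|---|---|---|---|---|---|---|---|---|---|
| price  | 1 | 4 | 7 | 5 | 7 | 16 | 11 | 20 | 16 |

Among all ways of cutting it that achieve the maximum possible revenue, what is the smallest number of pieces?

Build r[k] bottom-up: r[k] = max over allowed piece i of (p[i] + r[k−i]).
r[1] = 1
r[2] = max(1+1, 4+0) = 4
r[3] = max(1+4, 4+1, 7+0) = 7
r[4] = max(1+7, 4+4, 7+1, 5+0) = 8
r[5] = max(1+8, 4+7, 7+4, 5+1, 7+0) = 11
r[6] = max(1+11, 4+8, 7+7, 5+4, 7+1, 16+0) = 16
r[7] = max(1+16, 4+11, 7+8, …, 16+1, 11+0) = 17
r[8] = max(1+17, 4+16, 7+11, …, 11+1, 20+0) = 20
r[9] = max(1+20, 4+17, 7+16, …, 20+1, 16+0) = 23
Maximum revenue is $23.
Now minimize piece count subject to staying optimal: for each k, pieces[k] = 1 + min over i with p[i]+r[k−i]=r[k] of pieces[k−i].
pieces[6] = 1
pieces[7] = 2
pieces[8] = 1
pieces[9] = 2

2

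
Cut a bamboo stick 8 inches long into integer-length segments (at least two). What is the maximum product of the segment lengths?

18

Fill P[k] for k=2..8: at each k try every first piece i and multiply by the better of (k−i) uncut or P[k−i].
P[2] = 1·max(1,0) = 1·1 = 1
P[3] = max(1·2, 2·1) = 2
P[4] = max(1·3, 2·2, 3·1) = 4
P[5] = max(1·4, 2·3, 3·2, 4·1) = 6
P[6] = max(1·6, 2·4, 3·3, 4·2, 5·1) = 9
P[7] = max(1·9, 2·6, 3·4, 4·3, 5·2, 6·1) = 12
P[8] = max(1·12, 2·9, 3·6, …, 6·2, 7·1) = 18
One optimal split: 3 + 3 + 2; product 3·3·2 = 18.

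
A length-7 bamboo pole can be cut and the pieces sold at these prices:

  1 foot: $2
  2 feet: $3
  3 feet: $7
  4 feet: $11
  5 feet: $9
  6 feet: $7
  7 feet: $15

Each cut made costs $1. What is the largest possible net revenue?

17

Let v[k] be the best obtainable value from length k. For each k, try every first piece i and keep the best of price[i] + v[k−i] minus the 1 cut fee when i<k.
v[1] = 2
v[2] = max(2+2-1, 3+0) = 3
v[3] = max(2+3-1, 3+2-1, 7+0) = 7
v[4] = max(2+7-1, 3+3-1, 7+2-1, 11+0) = 11
v[5] = max(2+11-1, 3+7-1, 7+3-1, 11+2-1, 9+0) = 12
v[6] = max(2+12-1, 3+11-1, 7+7-1, 11+3-1, 9+2-1, 7+0) = 13
v[7] = max(2+13-1, 3+12-1, 7+11-1, …, 7+2-1, 15+0) = 17
One optimal plan: pieces 4 + 3 (1 cut) → $18 − $1 = $17.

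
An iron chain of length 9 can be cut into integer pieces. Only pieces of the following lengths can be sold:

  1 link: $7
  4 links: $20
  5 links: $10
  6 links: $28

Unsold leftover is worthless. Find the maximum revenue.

Consider every possible first cut. best[k] is the best of p[i]+best[k−i] over all sellable i≤k.
best[1] = 7
best[2] = 14  (first piece 1, then best[1]=7)
best[3] = 21  (first piece 1, then best[2]=14)
best[4] = max(7+21, 20+0) = 28
best[5] = max(7+28, 20+7, 10+0) = 35
best[6] = max(7+35, 20+14, 10+7, 28+0) = 42
best[7] = max(7+42, 20+21, 10+14, 28+7) = 49
best[8] = max(7+49, 20+28, 10+21, 28+14) = 56
best[9] = max(7+56, 20+35, 10+28, 28+21) = 63
One optimal cutting: 1 + 1 + 1 + 1 + 1 + 1 + 1 + 1 + 1 → $63.

63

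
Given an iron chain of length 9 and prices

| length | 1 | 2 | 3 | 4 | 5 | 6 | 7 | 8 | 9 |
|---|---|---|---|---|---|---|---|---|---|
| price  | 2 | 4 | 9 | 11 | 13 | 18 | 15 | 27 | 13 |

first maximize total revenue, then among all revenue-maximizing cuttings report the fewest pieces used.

2

Let r[k] be the best obtainable value from length k. For each k, try every first piece i and keep the best of price[i] + r[k−i].
r[1] = 2
r[2] = 4  (first piece 1, then r[1]=2)
r[3] = 9
r[4] = 11  (first piece 1, then r[3]=9)
r[5] = 13  (first piece 1, then r[4]=11)
r[6] = 18  (first piece 3, then r[3]=9)
r[7] = 20  (first piece 1, then r[6]=18)
r[8] = 27
r[9] = 29  (first piece 1, then r[8]=27)
Maximum revenue is $29.
Now minimize piece count subject to staying optimal: for each k, pieces[k] = 1 + min over i with p[i]+r[k−i]=r[k] of pieces[k−i].
pieces[6] = 1
pieces[7] = 2
pieces[8] = 1
pieces[9] = 2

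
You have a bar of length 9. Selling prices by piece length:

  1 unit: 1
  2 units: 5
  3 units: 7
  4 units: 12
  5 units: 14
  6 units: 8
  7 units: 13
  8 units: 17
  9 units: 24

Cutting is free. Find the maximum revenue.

Build R[k] bottom-up: R[k] = max over allowed piece i of (p[i] + R[k−i]).
R[1] = 1
R[2] = max(1+1, 5+0) = 5
R[3] = max(1+5, 5+1, 7+0) = 7
R[4] = max(1+7, 5+5, 7+1, 12+0) = 12
R[5] = max(1+12, 5+7, 7+5, 12+1, 14+0) = 14
R[6] = max(1+14, 5+12, 7+7, 12+5, 14+1, 8+0) = 17
R[7] = max(1+17, 5+14, 7+12, …, 8+1, 13+0) = 19
R[8] = max(1+19, 5+17, 7+14, …, 13+1, 17+0) = 24
R[9] = max(1+24, 5+19, 7+17, …, 17+1, 24+0) = 26
One optimal cutting: 5 + 4 → 14 + 12 = 26.

26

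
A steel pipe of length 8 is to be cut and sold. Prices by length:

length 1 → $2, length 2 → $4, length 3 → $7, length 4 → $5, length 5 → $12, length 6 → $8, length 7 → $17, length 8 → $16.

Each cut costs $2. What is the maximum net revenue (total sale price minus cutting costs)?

Consider every possible first cut. v[k] is the best of p[i]+v[k−i] over all sellable i≤k, charging 2 whenever i<k.
v[1] = 2
v[2] = 4
v[3] = 7
v[4] = 7  (first piece 1, then v[3]=7)
v[5] = 12
v[6] = 12  (first piece 1, then v[5]=12)
v[7] = 17
v[8] = 17  (first piece 1, then v[7]=17)
One optimal plan: pieces 7 + 1 (1 cut) → $19 − $2 = $17.

17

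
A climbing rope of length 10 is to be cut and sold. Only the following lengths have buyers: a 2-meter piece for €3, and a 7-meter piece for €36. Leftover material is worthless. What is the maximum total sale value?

39

Let f[k] be the best obtainable value from length k. For each k, try every first piece i and keep the best of price[i] + f[k−i].
f[1] = 0
f[2] = 3
f[3] = 3
f[4] = 6  (first piece 2, then f[2]=3)
f[5] = 6
f[6] = 9  (first piece 2, then f[4]=6)
f[7] = 36
f[8] = 36
f[9] = 39  (first piece 2, then f[7]=36)
f[10] = 39
One optimal cutting: pieces 7 + 2 with 1 meter of scrap → €39.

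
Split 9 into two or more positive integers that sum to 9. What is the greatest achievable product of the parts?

Fill g[k] for k=2..9: at each k try every first piece i and multiply by the better of (k−i) uncut or g[k−i].
Small cases: g[2]=1, g[3]=2, g[4]=4.
g[5] = max(1×4, 2×3, 3×2, 4×1) = 6
g[6] = max(1×6, 2×4, 3×3, 4×2, 5×1) = 9
g[7] = max(1×9, 2×6, 3×4, 4×3, 5×2, 6×1) = 12
g[8] = max(1×12, 2×9, 3×6, …, 6×2, 7×1) = 18
g[9] = max(1×18, 2×12, 3×9, …, 7×2, 8×1) = 27
One optimal split: 3 + 3 + 3; product 3×3×3 = 27.

27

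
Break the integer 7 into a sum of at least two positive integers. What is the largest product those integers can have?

Fill f[k] for k=2..7: at each k try every first piece i and multiply by the better of (k−i) uncut or f[k−i].
f[2] = 1·max(1,0) = 1·1 = 1
f[3] = 1·max(2,1) = 1·2 = 2
f[4] = 2·max(2,1) = 2·2 = 4
f[5] = 2·max(3,2) = 2·3 = 6
f[6] = 3·max(3,2) = 3·3 = 9
f[7] = 2·max(5,6) = 2·6 = 12
One optimal split: 3 + 2 + 2; product 3·2·2 = 12.

12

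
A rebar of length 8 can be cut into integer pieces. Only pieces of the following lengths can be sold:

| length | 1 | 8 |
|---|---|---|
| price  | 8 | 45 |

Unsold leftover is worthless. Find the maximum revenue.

64

Build best[k] bottom-up: best[k] = max over allowed piece i of (p[i] + best[k−i]).
best[1] = 8
best[2] = 16  (first piece 1, then best[1]=8)
best[3] = 24  (first piece 1, then best[2]=16)
best[4] = 32  (first piece 1, then best[3]=24)
best[5] = 40  (first piece 1, then best[4]=32)
best[6] = 48  (first piece 1, then best[5]=40)
best[7] = 56  (first piece 1, then best[6]=48)
best[8] = max(8+56, 45+0) = 64
One optimal cutting: 1 + 1 + 1 + 1 + 1 + 1 + 1 + 1 → ₹64.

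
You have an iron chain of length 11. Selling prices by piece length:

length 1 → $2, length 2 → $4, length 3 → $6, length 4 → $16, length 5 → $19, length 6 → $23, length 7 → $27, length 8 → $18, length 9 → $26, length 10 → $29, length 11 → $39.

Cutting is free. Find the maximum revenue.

43

Consider every possible first cut. best[k] is the best of p[i]+best[k−i] over all sellable i≤k.
best[1] = 2
best[2] = max(2+2, 4+0) = 4
best[3] = max(2+4, 4+2, 6+0) = 6
best[4] = max(2+6, 4+4, 6+2, 16+0) = 16
best[5] = max(2+16, 4+6, 6+4, 16+2, 19+0) = 19
best[6] = max(2+19, 4+16, 6+6, 16+4, 19+2, 23+0) = 23
best[7] = max(2+23, 4+19, 6+16, …, 23+2, 27+0) = 27
best[8] = max(2+27, 4+23, 6+19, …, 27+2, 18+0) = 32
best[9] = max(2+32, 4+27, 6+23, …, 18+2, 26+0) = 35
best[10] = max(2+35, 4+32, 6+27, …, 26+2, 29+0) = 39
best[11] = max(2+39, 4+35, 6+32, …, 29+2, 39+0) = 43
One optimal cutting: 7 + 4 → $27 + $16 = $43.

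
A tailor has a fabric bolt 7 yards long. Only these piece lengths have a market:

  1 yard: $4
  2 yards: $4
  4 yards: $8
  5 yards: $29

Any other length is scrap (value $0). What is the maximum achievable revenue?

Let best[k] be the best obtainable value from length k. For each k, try every first piece i and keep the best of price[i] + best[k−i].
best[1] = 4
best[2] = max(4+4, 4+0) = 8
best[3] = max(4+8, 4+4) = 12
best[4] = max(4+12, 4+8, 8+0) = 16
best[5] = max(4+16, 4+12, 8+4, 29+0) = 29
best[6] = max(4+29, 4+16, 8+8, 29+4) = 33
best[7] = max(4+33, 4+29, 8+12, 29+8) = 37
One optimal cutting: 5 + 1 + 1 → $37.

37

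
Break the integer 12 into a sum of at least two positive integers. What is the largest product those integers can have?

Fill P[k] for k=2..12: at each k try every first piece i and multiply by the better of (k−i) uncut or P[k−i].
P[2] = 1×max(1,0) = 1×1 = 1
P[3] = max(1×2, 2×1) = 2
P[4] = max(1×3, 2×2, 3×1) = 4
P[5] = max(1×4, 2×3, 3×2, 4×1) = 6
P[6] = max(1×6, 2×4, 3×3, 4×2, 5×1) = 9
P[7] = max(1×9, 2×6, 3×4, 4×3, 5×2, 6×1) = 12
P[8] = max(1×12, 2×9, 3×6, …, 6×2, 7×1) = 18
P[9] = max(1×18, 2×12, 3×9, …, 7×2, 8×1) = 27
P[10] = max(1×27, 2×18, 3×12, …, 8×2, 9×1) = 36
P[11] = max(1×36, 2×27, 3×18, …, 9×2, 10×1) = 54
P[12] = max(1×54, 2×36, 3×27, …, 10×2, 11×1) = 81
One optimal split: 3 + 3 + 3 + 3; product 3×3×3×3 = 81.

81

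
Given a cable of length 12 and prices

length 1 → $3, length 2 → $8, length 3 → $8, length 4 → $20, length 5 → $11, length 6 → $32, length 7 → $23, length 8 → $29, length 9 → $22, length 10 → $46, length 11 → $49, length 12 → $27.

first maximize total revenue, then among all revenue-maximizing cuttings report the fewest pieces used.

Build r[k] bottom-up: r[k] = max over allowed piece i of (p[i] + r[k−i]).
r[1] = 3
r[2] = 8
r[3] = 11  (first piece 1, then r[2]=8)
r[4] = 20
r[5] = 23  (first piece 1, then r[4]=20)
r[6] = 32
r[7] = 35  (first piece 1, then r[6]=32)
r[8] = 40  (first piece 2, then r[6]=32)
r[9] = 43  (first piece 1, then r[8]=40)
r[10] = 52  (first piece 4, then r[6]=32)
r[11] = 55  (first piece 1, then r[10]=52)
r[12] = 64  (first piece 6, then r[6]=32)
Maximum revenue is $64.
Now minimize piece count subject to staying optimal: for each k, pieces[k] = 1 + min over i with p[i]+r[k−i]=r[k] of pieces[k−i].
pieces[9] = 3
pieces[10] = 2
pieces[11] = 3
pieces[12] = 2

2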